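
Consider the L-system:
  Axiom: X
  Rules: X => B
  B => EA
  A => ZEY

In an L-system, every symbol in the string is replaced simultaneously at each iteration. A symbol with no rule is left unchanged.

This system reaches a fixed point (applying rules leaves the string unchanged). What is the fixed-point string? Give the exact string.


Step 0: X
Step 1: B
Step 2: EA
Step 3: EZEY
Step 4: EZEY  (unchanged — fixed point at step 3)

Answer: EZEY


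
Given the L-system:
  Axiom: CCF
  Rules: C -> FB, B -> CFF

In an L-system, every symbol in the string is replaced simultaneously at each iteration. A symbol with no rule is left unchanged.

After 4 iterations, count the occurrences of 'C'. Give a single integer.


Step 0: CCF  (2 'C')
Step 1: FBFBF  (0 'C')
Step 2: FCFFFCFFF  (2 'C')
Step 3: FFBFFFFBFFF  (0 'C')
Step 4: FFCFFFFFFCFFFFF  (2 'C')

Answer: 2


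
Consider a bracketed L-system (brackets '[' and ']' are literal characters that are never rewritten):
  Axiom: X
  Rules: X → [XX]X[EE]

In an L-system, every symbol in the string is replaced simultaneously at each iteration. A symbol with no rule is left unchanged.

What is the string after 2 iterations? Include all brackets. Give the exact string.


Step 0: X
Step 1: [XX]X[EE]
Step 2: [[XX]X[EE][XX]X[EE]][XX]X[EE][EE]

Answer: [[XX]X[EE][XX]X[EE]][XX]X[EE][EE]


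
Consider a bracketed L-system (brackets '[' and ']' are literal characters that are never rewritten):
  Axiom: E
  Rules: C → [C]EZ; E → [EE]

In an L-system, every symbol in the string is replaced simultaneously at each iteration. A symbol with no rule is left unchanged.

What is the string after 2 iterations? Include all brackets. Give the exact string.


Step 0: E
Step 1: [EE]
Step 2: [[EE][EE]]

Answer: [[EE][EE]]


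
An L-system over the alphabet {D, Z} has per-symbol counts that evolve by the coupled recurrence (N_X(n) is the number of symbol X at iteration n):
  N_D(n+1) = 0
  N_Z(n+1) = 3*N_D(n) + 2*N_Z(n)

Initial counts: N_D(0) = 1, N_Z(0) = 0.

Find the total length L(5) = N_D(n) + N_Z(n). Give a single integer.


Step 0: N_D=1, N_Z=0, L=1
Step 1: N_D=0, N_Z=3, L=3
Step 2: N_D=0, N_Z=6, L=6
Step 3: N_D=0, N_Z=12, L=12
Step 4: N_D=0, N_Z=24, L=24
Step 5: N_D=0, N_Z=48, L=48

Answer: 48


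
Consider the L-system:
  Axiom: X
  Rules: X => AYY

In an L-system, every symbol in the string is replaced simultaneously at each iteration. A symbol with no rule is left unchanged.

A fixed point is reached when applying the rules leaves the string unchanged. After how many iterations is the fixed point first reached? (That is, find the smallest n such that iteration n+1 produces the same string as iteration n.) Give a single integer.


Answer: 1

Derivation:
Step 0: X
Step 1: AYY
Step 2: AYY  (unchanged — fixed point at step 1)


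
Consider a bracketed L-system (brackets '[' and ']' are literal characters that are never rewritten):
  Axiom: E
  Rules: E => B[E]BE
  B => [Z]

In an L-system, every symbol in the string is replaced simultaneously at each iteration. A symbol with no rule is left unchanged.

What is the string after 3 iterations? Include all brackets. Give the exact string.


Answer: [Z][[Z][B[E]BE][Z]B[E]BE][Z][Z][B[E]BE][Z]B[E]BE

Derivation:
Step 0: E
Step 1: B[E]BE
Step 2: [Z][B[E]BE][Z]B[E]BE
Step 3: [Z][[Z][B[E]BE][Z]B[E]BE][Z][Z][B[E]BE][Z]B[E]BE


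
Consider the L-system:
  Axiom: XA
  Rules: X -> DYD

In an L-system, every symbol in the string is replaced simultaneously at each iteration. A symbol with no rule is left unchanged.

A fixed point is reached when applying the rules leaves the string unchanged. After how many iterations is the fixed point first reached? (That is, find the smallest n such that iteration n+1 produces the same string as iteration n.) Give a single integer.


Step 0: XA
Step 1: DYDA
Step 2: DYDA  (unchanged — fixed point at step 1)

Answer: 1


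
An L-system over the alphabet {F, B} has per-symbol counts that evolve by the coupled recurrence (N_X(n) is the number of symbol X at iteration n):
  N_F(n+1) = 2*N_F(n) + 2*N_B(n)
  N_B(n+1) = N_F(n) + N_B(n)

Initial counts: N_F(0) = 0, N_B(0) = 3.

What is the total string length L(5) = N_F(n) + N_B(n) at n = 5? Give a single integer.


Step 0: N_F=0, N_B=3, L=3
Step 1: N_F=6, N_B=3, L=9
Step 2: N_F=18, N_B=9, L=27
Step 3: N_F=54, N_B=27, L=81
Step 4: N_F=162, N_B=81, L=243
Step 5: N_F=486, N_B=243, L=729

Answer: 729


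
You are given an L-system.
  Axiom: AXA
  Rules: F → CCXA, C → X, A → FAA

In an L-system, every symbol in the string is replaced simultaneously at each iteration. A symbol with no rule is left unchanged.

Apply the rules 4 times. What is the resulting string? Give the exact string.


Step 0: AXA
Step 1: FAAXFAA
Step 2: CCXAFAAFAAXCCXAFAAFAA
Step 3: XXXFAACCXAFAAFAACCXAFAAFAAXXXXFAACCXAFAAFAACCXAFAAFAA
Step 4: XXXCCXAFAAFAAXXXFAACCXAFAAFAACCXAFAAFAAXXXFAACCXAFAAFAACCXAFAAFAAXXXXCCXAFAAFAAXXXFAACCXAFAAFAACCXAFAAFAAXXXFAACCXAFAAFAACCXAFAAFAA

Answer: XXXCCXAFAAFAAXXXFAACCXAFAAFAACCXAFAAFAAXXXFAACCXAFAAFAACCXAFAAFAAXXXXCCXAFAAFAAXXXFAACCXAFAAFAACCXAFAAFAAXXXFAACCXAFAAFAACCXAFAAFAA


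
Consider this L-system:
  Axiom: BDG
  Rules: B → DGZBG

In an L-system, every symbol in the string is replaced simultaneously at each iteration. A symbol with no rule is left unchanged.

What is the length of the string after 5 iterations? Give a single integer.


Step 0: length = 3
Step 1: length = 7
Step 2: length = 11
Step 3: length = 15
Step 4: length = 19
Step 5: length = 23

Answer: 23


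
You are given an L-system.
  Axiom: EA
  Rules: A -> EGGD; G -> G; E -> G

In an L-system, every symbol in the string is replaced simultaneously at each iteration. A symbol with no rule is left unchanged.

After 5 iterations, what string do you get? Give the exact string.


Step 0: EA
Step 1: GEGGD
Step 2: GGGGD
Step 3: GGGGD
Step 4: GGGGD
Step 5: GGGGD

Answer: GGGGD


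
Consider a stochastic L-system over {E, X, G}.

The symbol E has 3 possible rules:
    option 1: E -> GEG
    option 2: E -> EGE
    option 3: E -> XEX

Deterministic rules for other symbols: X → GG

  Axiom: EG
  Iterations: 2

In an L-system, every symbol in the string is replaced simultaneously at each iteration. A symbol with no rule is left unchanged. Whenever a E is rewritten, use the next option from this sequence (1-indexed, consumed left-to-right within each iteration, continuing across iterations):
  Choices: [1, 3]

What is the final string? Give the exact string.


Step 0: EG
Step 1: GEGG  (used choices [1])
Step 2: GXEXGG  (used choices [3])

Answer: GXEXGG


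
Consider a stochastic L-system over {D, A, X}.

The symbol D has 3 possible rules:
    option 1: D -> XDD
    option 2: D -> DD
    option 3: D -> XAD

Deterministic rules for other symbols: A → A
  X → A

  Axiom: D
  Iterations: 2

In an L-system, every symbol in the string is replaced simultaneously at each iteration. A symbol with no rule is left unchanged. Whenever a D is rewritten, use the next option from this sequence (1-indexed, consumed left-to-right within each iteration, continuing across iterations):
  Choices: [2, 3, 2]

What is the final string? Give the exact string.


Step 0: D
Step 1: DD  (used choices [2])
Step 2: XADDD  (used choices [3, 2])

Answer: XADDD


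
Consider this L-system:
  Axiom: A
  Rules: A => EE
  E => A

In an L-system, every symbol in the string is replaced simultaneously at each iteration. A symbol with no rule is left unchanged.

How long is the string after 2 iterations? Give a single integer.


Step 0: length = 1
Step 1: length = 2
Step 2: length = 2

Answer: 2


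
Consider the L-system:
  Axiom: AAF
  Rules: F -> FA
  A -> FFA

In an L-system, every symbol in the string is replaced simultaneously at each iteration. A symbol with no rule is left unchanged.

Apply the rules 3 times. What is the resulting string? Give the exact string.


Step 0: AAF
Step 1: FFAFFAFA
Step 2: FAFAFFAFAFAFFAFAFFA
Step 3: FAFFAFAFFAFAFAFFAFAFFAFAFFAFAFAFFAFAFFAFAFAFFA

Answer: FAFFAFAFFAFAFAFFAFAFFAFAFFAFAFAFFAFAFFAFAFAFFA


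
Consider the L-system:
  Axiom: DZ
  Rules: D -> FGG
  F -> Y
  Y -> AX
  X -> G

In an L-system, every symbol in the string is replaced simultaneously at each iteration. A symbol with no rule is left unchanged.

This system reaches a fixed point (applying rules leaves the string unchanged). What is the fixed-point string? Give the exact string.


Step 0: DZ
Step 1: FGGZ
Step 2: YGGZ
Step 3: AXGGZ
Step 4: AGGGZ
Step 5: AGGGZ  (unchanged — fixed point at step 4)

Answer: AGGGZ


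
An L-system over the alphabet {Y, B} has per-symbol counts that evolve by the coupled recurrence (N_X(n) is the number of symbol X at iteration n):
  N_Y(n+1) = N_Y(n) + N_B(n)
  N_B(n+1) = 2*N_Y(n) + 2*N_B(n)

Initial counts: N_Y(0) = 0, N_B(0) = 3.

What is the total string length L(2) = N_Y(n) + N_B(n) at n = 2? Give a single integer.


Answer: 27

Derivation:
Step 0: N_Y=0, N_B=3, L=3
Step 1: N_Y=3, N_B=6, L=9
Step 2: N_Y=9, N_B=18, L=27


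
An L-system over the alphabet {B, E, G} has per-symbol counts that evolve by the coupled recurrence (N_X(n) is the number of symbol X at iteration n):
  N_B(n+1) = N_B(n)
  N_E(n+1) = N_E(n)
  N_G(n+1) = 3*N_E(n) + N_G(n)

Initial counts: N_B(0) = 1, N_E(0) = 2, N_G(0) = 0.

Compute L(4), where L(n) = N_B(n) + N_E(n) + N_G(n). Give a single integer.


Step 0: N_B=1, N_E=2, N_G=0, L=3
Step 1: N_B=1, N_E=2, N_G=6, L=9
Step 2: N_B=1, N_E=2, N_G=12, L=15
Step 3: N_B=1, N_E=2, N_G=18, L=21
Step 4: N_B=1, N_E=2, N_G=24, L=27

Answer: 27


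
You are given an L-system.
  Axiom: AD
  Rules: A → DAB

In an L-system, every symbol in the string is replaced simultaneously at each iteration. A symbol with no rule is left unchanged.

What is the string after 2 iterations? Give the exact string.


Answer: DDABBD

Derivation:
Step 0: AD
Step 1: DABD
Step 2: DDABBD


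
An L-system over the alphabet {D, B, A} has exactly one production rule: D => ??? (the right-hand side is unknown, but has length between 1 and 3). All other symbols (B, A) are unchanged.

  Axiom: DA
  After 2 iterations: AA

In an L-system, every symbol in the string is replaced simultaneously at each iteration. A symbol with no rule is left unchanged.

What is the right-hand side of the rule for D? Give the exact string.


Answer: A

Derivation:
Trying D => A:
  Step 0: DA
  Step 1: AA
  Step 2: AA
Matches the given result.


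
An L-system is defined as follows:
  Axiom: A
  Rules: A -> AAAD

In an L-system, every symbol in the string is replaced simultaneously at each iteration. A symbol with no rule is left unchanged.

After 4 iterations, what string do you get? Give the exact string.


Step 0: A
Step 1: AAAD
Step 2: AAADAAADAAADD
Step 3: AAADAAADAAADDAAADAAADAAADDAAADAAADAAADDD
Step 4: AAADAAADAAADDAAADAAADAAADDAAADAAADAAADDDAAADAAADAAADDAAADAAADAAADDAAADAAADAAADDDAAADAAADAAADDAAADAAADAAADDAAADAAADAAADDDD

Answer: AAADAAADAAADDAAADAAADAAADDAAADAAADAAADDDAAADAAADAAADDAAADAAADAAADDAAADAAADAAADDDAAADAAADAAADDAAADAAADAAADDAAADAAADAAADDDD


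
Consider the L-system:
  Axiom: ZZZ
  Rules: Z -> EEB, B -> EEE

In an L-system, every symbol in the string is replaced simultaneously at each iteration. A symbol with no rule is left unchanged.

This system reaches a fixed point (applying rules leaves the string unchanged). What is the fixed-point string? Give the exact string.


Answer: EEEEEEEEEEEEEEE

Derivation:
Step 0: ZZZ
Step 1: EEBEEBEEB
Step 2: EEEEEEEEEEEEEEE
Step 3: EEEEEEEEEEEEEEE  (unchanged — fixed point at step 2)


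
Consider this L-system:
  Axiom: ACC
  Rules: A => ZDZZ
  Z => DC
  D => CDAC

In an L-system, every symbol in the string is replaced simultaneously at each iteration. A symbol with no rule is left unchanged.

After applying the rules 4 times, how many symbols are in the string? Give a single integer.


Answer: 57

Derivation:
Step 0: length = 3
Step 1: length = 6
Step 2: length = 12
Step 3: length = 27
Step 4: length = 57


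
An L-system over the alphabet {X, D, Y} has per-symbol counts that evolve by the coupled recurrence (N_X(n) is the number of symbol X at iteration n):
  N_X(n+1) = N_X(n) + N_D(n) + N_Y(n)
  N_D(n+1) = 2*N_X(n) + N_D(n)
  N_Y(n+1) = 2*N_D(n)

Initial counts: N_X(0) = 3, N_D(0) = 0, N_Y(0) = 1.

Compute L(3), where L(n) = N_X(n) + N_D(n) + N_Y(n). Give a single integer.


Answer: 98

Derivation:
Step 0: N_X=3, N_D=0, N_Y=1, L=4
Step 1: N_X=4, N_D=6, N_Y=0, L=10
Step 2: N_X=10, N_D=14, N_Y=12, L=36
Step 3: N_X=36, N_D=34, N_Y=28, L=98


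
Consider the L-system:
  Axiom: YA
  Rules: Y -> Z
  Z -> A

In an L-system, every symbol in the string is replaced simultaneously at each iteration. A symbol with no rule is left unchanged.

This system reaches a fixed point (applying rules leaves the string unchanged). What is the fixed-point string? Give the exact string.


Step 0: YA
Step 1: ZA
Step 2: AA
Step 3: AA  (unchanged — fixed point at step 2)

Answer: AA


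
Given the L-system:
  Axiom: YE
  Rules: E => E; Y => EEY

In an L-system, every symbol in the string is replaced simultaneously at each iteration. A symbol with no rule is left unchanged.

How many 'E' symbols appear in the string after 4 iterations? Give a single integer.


Step 0: YE  (1 'E')
Step 1: EEYE  (3 'E')
Step 2: EEEEYE  (5 'E')
Step 3: EEEEEEYE  (7 'E')
Step 4: EEEEEEEEYE  (9 'E')

Answer: 9


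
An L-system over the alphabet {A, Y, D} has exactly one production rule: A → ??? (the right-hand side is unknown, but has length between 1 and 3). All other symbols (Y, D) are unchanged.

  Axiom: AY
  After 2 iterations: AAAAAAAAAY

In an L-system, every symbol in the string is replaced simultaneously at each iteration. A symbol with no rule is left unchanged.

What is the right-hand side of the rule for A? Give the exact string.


Answer: AAA

Derivation:
Trying A → AAA:
  Step 0: AY
  Step 1: AAAY
  Step 2: AAAAAAAAAY
Matches the given result.


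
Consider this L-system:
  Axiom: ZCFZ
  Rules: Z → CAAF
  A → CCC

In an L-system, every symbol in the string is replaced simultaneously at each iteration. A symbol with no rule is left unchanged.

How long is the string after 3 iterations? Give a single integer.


Step 0: length = 4
Step 1: length = 10
Step 2: length = 18
Step 3: length = 18

Answer: 18


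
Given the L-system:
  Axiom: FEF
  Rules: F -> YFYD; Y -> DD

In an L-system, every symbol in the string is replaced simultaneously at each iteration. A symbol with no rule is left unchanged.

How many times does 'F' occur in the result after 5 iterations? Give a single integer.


Step 0: FEF  (2 'F')
Step 1: YFYDEYFYD  (2 'F')
Step 2: DDYFYDDDDEDDYFYDDDD  (2 'F')
Step 3: DDDDYFYDDDDDDDEDDDDYFYDDDDDDD  (2 'F')
Step 4: DDDDDDYFYDDDDDDDDDDEDDDDDDYFYDDDDDDDDDD  (2 'F')
Step 5: DDDDDDDDYFYDDDDDDDDDDDDDEDDDDDDDDYFYDDDDDDDDDDDDD  (2 'F')

Answer: 2


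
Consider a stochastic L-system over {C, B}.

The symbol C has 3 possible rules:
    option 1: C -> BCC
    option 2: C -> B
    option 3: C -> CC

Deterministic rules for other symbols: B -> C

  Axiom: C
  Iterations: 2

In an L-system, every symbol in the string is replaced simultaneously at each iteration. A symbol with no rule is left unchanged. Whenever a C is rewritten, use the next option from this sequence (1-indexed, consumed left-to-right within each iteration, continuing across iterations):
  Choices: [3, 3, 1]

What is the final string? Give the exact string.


Answer: CCBCC

Derivation:
Step 0: C
Step 1: CC  (used choices [3])
Step 2: CCBCC  (used choices [3, 1])


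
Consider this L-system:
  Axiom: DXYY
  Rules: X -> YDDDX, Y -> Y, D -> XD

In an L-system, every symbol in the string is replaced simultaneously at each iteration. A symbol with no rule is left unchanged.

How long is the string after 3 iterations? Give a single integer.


Answer: 55

Derivation:
Step 0: length = 4
Step 1: length = 9
Step 2: length = 21
Step 3: length = 55


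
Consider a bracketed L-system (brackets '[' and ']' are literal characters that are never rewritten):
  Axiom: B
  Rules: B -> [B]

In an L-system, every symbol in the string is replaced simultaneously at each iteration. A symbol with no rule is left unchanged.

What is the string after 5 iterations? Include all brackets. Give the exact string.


Answer: [[[[[B]]]]]

Derivation:
Step 0: B
Step 1: [B]
Step 2: [[B]]
Step 3: [[[B]]]
Step 4: [[[[B]]]]
Step 5: [[[[[B]]]]]


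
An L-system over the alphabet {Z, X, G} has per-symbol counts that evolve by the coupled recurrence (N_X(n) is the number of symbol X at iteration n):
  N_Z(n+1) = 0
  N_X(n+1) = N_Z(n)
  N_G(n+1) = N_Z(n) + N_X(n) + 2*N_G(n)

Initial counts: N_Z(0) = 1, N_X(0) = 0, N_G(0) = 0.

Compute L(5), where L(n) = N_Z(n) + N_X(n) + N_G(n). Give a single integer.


Step 0: N_Z=1, N_X=0, N_G=0, L=1
Step 1: N_Z=0, N_X=1, N_G=1, L=2
Step 2: N_Z=0, N_X=0, N_G=3, L=3
Step 3: N_Z=0, N_X=0, N_G=6, L=6
Step 4: N_Z=0, N_X=0, N_G=12, L=12
Step 5: N_Z=0, N_X=0, N_G=24, L=24

Answer: 24


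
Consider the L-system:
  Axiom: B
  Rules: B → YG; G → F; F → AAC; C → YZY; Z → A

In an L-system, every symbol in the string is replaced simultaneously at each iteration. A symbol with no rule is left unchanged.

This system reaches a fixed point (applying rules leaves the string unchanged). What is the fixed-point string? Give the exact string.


Step 0: B
Step 1: YG
Step 2: YF
Step 3: YAAC
Step 4: YAAYZY
Step 5: YAAYAY
Step 6: YAAYAY  (unchanged — fixed point at step 5)

Answer: YAAYAY


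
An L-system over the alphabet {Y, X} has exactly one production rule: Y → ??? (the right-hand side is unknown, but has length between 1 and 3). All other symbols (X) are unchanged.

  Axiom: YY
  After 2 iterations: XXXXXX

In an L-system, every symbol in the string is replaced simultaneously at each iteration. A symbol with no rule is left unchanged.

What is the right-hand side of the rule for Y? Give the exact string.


Answer: XXX

Derivation:
Trying Y → XXX:
  Step 0: YY
  Step 1: XXXXXX
  Step 2: XXXXXX
Matches the given result.


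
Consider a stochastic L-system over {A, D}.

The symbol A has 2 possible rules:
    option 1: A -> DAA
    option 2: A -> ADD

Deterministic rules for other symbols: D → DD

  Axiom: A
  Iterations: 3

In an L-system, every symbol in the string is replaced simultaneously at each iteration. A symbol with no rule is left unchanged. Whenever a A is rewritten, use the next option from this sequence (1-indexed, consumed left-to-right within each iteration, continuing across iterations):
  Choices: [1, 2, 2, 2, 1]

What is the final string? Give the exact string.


Step 0: A
Step 1: DAA  (used choices [1])
Step 2: DDADDADD  (used choices [2, 2])
Step 3: DDDDADDDDDDDAADDDD  (used choices [2, 1])

Answer: DDDDADDDDDDDAADDDD


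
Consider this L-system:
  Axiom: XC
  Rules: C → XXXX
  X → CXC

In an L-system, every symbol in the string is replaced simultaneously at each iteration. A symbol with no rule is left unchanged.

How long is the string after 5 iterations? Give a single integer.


Step 0: length = 2
Step 1: length = 7
Step 2: length = 23
Step 3: length = 79
Step 4: length = 263
Step 5: length = 895

Answer: 895


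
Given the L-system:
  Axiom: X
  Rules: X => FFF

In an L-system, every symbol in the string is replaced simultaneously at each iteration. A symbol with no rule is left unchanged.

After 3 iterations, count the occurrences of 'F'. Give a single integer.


Answer: 3

Derivation:
Step 0: X  (0 'F')
Step 1: FFF  (3 'F')
Step 2: FFF  (3 'F')
Step 3: FFF  (3 'F')


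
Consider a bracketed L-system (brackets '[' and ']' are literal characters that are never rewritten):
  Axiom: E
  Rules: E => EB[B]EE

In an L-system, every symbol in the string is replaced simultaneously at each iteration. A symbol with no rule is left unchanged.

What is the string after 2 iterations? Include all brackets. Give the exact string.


Answer: EB[B]EEB[B]EB[B]EEEB[B]EE

Derivation:
Step 0: E
Step 1: EB[B]EE
Step 2: EB[B]EEB[B]EB[B]EEEB[B]EE


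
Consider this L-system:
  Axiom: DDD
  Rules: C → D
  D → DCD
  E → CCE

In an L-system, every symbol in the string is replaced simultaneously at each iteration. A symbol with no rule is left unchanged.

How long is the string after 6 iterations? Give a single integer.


Step 0: length = 3
Step 1: length = 9
Step 2: length = 21
Step 3: length = 51
Step 4: length = 123
Step 5: length = 297
Step 6: length = 717

Answer: 717


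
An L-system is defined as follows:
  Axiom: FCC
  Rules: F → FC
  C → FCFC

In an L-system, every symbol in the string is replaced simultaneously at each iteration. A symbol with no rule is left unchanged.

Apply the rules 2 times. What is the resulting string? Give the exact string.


Answer: FCFCFCFCFCFCFCFCFCFCFCFCFCFCFC

Derivation:
Step 0: FCC
Step 1: FCFCFCFCFC
Step 2: FCFCFCFCFCFCFCFCFCFCFCFCFCFCFC


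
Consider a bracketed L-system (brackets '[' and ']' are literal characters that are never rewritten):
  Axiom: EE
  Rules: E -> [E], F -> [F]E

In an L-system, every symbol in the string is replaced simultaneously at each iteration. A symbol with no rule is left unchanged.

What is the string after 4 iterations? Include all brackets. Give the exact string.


Step 0: EE
Step 1: [E][E]
Step 2: [[E]][[E]]
Step 3: [[[E]]][[[E]]]
Step 4: [[[[E]]]][[[[E]]]]

Answer: [[[[E]]]][[[[E]]]]


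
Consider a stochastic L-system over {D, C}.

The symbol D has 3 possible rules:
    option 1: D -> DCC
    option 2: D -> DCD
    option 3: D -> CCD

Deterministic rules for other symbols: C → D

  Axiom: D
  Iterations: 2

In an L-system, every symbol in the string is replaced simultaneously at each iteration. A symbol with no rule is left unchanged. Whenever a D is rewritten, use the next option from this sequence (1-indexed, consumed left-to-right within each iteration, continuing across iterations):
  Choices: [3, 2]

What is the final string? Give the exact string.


Step 0: D
Step 1: CCD  (used choices [3])
Step 2: DDDCD  (used choices [2])

Answer: DDDCD


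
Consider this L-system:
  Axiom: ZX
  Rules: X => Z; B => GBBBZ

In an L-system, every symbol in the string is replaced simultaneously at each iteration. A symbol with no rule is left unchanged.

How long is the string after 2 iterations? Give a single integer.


Answer: 2

Derivation:
Step 0: length = 2
Step 1: length = 2
Step 2: length = 2


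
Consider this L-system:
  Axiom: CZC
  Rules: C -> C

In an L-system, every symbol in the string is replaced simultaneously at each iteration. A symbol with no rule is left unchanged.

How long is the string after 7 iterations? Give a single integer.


Step 0: length = 3
Step 1: length = 3
Step 2: length = 3
Step 3: length = 3
Step 4: length = 3
Step 5: length = 3
Step 6: length = 3
Step 7: length = 3

Answer: 3


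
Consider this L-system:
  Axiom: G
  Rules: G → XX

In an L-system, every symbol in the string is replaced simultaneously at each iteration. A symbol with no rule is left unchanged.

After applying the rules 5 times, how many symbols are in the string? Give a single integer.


Answer: 2

Derivation:
Step 0: length = 1
Step 1: length = 2
Step 2: length = 2
Step 3: length = 2
Step 4: length = 2
Step 5: length = 2


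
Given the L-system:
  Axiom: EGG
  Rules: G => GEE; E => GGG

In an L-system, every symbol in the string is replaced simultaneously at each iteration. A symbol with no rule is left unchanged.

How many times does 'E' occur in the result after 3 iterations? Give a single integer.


Answer: 34

Derivation:
Step 0: EGG  (1 'E')
Step 1: GGGGEEGEE  (4 'E')
Step 2: GEEGEEGEEGEEGGGGGGGEEGGGGGG  (10 'E')
Step 3: GEEGGGGGGGEEGGGGGGGEEGGGGGGGEEGGGGGGGEEGEEGEEGEEGEEGEEGEEGGGGGGGEEGEEGEEGEEGEEGEE  (34 'E')


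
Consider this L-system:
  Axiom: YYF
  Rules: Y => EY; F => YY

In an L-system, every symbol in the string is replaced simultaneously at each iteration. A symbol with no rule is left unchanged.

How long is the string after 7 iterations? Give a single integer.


Step 0: length = 3
Step 1: length = 6
Step 2: length = 10
Step 3: length = 14
Step 4: length = 18
Step 5: length = 22
Step 6: length = 26
Step 7: length = 30

Answer: 30


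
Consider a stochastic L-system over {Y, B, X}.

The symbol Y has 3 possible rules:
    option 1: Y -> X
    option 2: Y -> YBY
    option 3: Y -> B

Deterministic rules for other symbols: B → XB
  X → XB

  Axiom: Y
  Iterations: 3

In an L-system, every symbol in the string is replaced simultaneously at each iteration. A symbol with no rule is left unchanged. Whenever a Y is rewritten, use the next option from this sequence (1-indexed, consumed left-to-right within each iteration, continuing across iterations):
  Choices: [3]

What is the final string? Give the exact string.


Step 0: Y
Step 1: B  (used choices [3])
Step 2: XB  (used choices [])
Step 3: XBXB  (used choices [])

Answer: XBXB


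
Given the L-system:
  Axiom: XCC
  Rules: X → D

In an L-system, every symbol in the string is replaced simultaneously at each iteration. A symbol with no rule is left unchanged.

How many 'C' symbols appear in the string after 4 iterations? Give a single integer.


Answer: 2

Derivation:
Step 0: XCC  (2 'C')
Step 1: DCC  (2 'C')
Step 2: DCC  (2 'C')
Step 3: DCC  (2 'C')
Step 4: DCC  (2 'C')


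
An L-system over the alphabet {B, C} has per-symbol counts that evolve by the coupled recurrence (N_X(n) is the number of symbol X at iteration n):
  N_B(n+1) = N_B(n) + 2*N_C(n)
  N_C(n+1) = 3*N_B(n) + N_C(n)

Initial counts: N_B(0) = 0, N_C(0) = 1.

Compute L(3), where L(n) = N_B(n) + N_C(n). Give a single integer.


Step 0: N_B=0, N_C=1, L=1
Step 1: N_B=2, N_C=1, L=3
Step 2: N_B=4, N_C=7, L=11
Step 3: N_B=18, N_C=19, L=37

Answer: 37


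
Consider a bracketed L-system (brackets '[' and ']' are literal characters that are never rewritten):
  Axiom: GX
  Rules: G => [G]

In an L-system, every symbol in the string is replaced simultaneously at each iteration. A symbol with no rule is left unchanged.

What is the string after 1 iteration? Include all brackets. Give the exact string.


Step 0: GX
Step 1: [G]X

Answer: [G]X


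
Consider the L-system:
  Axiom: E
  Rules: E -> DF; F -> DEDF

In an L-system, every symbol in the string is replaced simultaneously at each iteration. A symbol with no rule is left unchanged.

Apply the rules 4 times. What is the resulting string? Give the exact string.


Step 0: E
Step 1: DF
Step 2: DDEDF
Step 3: DDDFDDEDF
Step 4: DDDDEDFDDDFDDEDF

Answer: DDDDEDFDDDFDDEDF


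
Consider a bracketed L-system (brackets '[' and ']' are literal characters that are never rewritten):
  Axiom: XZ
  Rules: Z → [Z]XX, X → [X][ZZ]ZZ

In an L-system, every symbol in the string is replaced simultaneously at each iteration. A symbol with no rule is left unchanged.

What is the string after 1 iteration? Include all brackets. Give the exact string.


Answer: [X][ZZ]ZZ[Z]XX

Derivation:
Step 0: XZ
Step 1: [X][ZZ]ZZ[Z]XX


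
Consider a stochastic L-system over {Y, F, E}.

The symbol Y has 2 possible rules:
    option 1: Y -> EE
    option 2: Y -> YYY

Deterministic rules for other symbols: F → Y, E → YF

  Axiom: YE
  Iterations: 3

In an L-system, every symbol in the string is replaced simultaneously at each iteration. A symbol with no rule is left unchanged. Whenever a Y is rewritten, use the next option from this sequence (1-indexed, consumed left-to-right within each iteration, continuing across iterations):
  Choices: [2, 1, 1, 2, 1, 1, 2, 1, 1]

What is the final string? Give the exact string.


Answer: YFYFYFYFEEYYYEEYFYFEE

Derivation:
Step 0: YE
Step 1: YYYYF  (used choices [2])
Step 2: EEEEYYYEEY  (used choices [1, 1, 2, 1])
Step 3: YFYFYFYFEEYYYEEYFYFEE  (used choices [1, 2, 1, 1])


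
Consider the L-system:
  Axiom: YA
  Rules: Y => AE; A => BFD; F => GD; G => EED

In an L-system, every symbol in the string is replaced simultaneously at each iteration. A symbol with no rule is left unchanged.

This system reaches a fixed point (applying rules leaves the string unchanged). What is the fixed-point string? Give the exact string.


Answer: BEEDDDEBEEDDD

Derivation:
Step 0: YA
Step 1: AEBFD
Step 2: BFDEBGDD
Step 3: BGDDEBEEDDD
Step 4: BEEDDDEBEEDDD
Step 5: BEEDDDEBEEDDD  (unchanged — fixed point at step 4)


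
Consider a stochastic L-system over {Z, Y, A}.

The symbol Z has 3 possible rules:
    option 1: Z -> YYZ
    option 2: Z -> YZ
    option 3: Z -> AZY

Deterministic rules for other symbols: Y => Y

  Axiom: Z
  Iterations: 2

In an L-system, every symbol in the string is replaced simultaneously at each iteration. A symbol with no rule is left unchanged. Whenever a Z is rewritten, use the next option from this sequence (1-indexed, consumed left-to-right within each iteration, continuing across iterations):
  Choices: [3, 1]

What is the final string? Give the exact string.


Step 0: Z
Step 1: AZY  (used choices [3])
Step 2: AYYZY  (used choices [1])

Answer: AYYZY


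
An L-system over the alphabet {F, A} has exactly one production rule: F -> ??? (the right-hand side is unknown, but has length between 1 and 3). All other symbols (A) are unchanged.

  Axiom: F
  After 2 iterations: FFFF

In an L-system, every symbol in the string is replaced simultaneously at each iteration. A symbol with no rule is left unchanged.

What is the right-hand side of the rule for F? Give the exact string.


Trying F -> FF:
  Step 0: F
  Step 1: FF
  Step 2: FFFF
Matches the given result.

Answer: FF


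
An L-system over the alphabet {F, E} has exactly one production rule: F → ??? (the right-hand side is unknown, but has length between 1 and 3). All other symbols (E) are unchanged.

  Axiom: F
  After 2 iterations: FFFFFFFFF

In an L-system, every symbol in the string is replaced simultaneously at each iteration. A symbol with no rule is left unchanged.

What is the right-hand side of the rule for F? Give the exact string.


Trying F → FFF:
  Step 0: F
  Step 1: FFF
  Step 2: FFFFFFFFF
Matches the given result.

Answer: FFF


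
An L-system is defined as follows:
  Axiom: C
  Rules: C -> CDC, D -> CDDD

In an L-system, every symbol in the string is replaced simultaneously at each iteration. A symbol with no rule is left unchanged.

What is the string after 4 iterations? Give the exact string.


Answer: CDCCDDDCDCCDCCDDDCDDDCDDDCDCCDDDCDCCDCCDDDCDCCDCCDDDCDDDCDDDCDCCDDDCDDDCDDDCDCCDDDCDDDCDDDCDCCDDDCDCCDCCDDDCDDDCDDDCDCCDDDCDC

Derivation:
Step 0: C
Step 1: CDC
Step 2: CDCCDDDCDC
Step 3: CDCCDDDCDCCDCCDDDCDDDCDDDCDCCDDDCDC
Step 4: CDCCDDDCDCCDCCDDDCDDDCDDDCDCCDDDCDCCDCCDDDCDCCDCCDDDCDDDCDDDCDCCDDDCDDDCDDDCDCCDDDCDDDCDDDCDCCDDDCDCCDCCDDDCDDDCDDDCDCCDDDCDC


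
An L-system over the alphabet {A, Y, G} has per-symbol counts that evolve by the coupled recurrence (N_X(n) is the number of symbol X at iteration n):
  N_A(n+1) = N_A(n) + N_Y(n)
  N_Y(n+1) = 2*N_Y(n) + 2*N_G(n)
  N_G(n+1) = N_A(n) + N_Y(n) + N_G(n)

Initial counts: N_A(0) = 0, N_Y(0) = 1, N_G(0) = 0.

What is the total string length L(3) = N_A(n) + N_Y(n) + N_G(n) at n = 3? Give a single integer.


Answer: 42

Derivation:
Step 0: N_A=0, N_Y=1, N_G=0, L=1
Step 1: N_A=1, N_Y=2, N_G=1, L=4
Step 2: N_A=3, N_Y=6, N_G=4, L=13
Step 3: N_A=9, N_Y=20, N_G=13, L=42


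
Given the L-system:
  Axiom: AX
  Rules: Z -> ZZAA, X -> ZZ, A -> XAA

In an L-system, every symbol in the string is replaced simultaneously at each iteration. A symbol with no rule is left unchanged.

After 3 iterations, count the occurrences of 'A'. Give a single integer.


Step 0: AX  (1 'A')
Step 1: XAAZZ  (2 'A')
Step 2: ZZXAAXAAZZAAZZAA  (8 'A')
Step 3: ZZAAZZAAZZXAAXAAZZXAAXAAZZAAZZAAXAAXAAZZAAZZAAXAAXAA  (28 'A')

Answer: 28


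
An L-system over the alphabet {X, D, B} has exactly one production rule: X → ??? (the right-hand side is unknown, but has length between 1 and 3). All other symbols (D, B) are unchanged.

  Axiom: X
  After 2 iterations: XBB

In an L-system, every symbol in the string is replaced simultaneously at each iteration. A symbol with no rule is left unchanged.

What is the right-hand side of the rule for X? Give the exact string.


Trying X → XB:
  Step 0: X
  Step 1: XB
  Step 2: XBB
Matches the given result.

Answer: XB


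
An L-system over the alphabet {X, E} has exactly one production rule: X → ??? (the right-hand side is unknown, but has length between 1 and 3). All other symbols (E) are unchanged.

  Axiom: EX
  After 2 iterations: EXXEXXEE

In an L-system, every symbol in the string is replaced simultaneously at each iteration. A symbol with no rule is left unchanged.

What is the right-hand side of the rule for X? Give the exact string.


Trying X → XXE:
  Step 0: EX
  Step 1: EXXE
  Step 2: EXXEXXEE
Matches the given result.

Answer: XXE


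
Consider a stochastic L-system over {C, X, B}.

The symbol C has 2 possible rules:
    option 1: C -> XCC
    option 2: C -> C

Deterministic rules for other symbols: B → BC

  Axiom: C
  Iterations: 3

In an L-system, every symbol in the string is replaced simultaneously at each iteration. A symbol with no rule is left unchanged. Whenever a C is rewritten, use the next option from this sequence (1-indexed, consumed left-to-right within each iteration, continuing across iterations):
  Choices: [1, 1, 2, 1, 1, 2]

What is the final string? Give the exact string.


Answer: XXXCCXCCC

Derivation:
Step 0: C
Step 1: XCC  (used choices [1])
Step 2: XXCCC  (used choices [1, 2])
Step 3: XXXCCXCCC  (used choices [1, 1, 2])


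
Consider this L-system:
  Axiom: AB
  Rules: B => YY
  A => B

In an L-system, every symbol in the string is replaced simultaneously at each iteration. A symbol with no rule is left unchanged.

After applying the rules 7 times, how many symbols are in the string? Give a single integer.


Step 0: length = 2
Step 1: length = 3
Step 2: length = 4
Step 3: length = 4
Step 4: length = 4
Step 5: length = 4
Step 6: length = 4
Step 7: length = 4

Answer: 4


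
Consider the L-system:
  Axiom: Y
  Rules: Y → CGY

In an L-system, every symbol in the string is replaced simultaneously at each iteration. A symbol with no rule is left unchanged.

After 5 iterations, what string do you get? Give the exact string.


Answer: CGCGCGCGCGY

Derivation:
Step 0: Y
Step 1: CGY
Step 2: CGCGY
Step 3: CGCGCGY
Step 4: CGCGCGCGY
Step 5: CGCGCGCGCGY


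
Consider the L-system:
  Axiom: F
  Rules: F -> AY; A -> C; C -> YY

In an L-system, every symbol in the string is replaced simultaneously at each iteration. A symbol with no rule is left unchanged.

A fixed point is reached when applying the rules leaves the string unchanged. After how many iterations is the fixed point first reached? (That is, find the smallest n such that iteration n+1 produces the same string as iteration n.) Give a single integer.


Answer: 3

Derivation:
Step 0: F
Step 1: AY
Step 2: CY
Step 3: YYY
Step 4: YYY  (unchanged — fixed point at step 3)


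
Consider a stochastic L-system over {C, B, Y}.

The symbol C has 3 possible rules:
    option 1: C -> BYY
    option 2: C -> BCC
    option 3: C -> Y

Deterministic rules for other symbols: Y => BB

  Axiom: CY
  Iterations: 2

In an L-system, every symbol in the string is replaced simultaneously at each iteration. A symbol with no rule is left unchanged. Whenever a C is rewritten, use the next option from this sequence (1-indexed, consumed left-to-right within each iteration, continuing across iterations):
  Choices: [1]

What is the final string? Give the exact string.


Step 0: CY
Step 1: BYYBB  (used choices [1])
Step 2: BBBBBBB  (used choices [])

Answer: BBBBBBB


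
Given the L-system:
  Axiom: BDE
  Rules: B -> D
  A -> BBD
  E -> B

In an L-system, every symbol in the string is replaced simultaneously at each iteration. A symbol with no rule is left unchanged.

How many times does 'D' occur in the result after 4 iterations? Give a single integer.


Answer: 3

Derivation:
Step 0: BDE  (1 'D')
Step 1: DDB  (2 'D')
Step 2: DDD  (3 'D')
Step 3: DDD  (3 'D')
Step 4: DDD  (3 'D')


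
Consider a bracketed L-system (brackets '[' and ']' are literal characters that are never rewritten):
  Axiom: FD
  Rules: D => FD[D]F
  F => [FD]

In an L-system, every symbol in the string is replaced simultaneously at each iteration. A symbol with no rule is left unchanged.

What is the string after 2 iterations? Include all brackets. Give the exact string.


Answer: [[FD]FD[D]F][FD]FD[D]F[FD[D]F][FD]

Derivation:
Step 0: FD
Step 1: [FD]FD[D]F
Step 2: [[FD]FD[D]F][FD]FD[D]F[FD[D]F][FD]


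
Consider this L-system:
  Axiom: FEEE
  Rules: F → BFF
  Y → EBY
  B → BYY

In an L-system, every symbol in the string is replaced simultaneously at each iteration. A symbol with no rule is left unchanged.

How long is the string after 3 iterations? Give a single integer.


Step 0: length = 4
Step 1: length = 6
Step 2: length = 12
Step 3: length = 30

Answer: 30


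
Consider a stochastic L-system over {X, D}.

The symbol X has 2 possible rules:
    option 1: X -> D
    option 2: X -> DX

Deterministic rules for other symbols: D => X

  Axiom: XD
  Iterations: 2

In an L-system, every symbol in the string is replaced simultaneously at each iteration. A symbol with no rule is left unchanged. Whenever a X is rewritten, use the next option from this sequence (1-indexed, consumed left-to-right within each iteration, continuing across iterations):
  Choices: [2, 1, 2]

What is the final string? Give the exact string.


Step 0: XD
Step 1: DXX  (used choices [2])
Step 2: XDDX  (used choices [1, 2])

Answer: XDDX


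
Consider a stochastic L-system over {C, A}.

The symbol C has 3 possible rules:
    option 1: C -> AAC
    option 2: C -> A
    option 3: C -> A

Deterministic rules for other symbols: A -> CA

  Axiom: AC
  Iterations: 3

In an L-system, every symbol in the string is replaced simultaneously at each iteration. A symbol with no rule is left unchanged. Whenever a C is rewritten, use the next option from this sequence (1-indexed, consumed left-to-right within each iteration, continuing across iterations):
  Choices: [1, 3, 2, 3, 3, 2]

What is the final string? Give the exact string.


Answer: CAACAACAACACA

Derivation:
Step 0: AC
Step 1: CAAAC  (used choices [1])
Step 2: ACACACAA  (used choices [3, 2])
Step 3: CAACAACAACACA  (used choices [3, 3, 2])


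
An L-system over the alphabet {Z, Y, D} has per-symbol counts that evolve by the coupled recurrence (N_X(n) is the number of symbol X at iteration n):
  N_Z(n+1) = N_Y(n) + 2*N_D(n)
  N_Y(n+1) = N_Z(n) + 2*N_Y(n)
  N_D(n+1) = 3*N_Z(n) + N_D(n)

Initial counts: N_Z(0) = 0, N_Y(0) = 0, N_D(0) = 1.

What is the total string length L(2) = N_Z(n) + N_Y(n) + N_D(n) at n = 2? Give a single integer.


Answer: 11

Derivation:
Step 0: N_Z=0, N_Y=0, N_D=1, L=1
Step 1: N_Z=2, N_Y=0, N_D=1, L=3
Step 2: N_Z=2, N_Y=2, N_D=7, L=11


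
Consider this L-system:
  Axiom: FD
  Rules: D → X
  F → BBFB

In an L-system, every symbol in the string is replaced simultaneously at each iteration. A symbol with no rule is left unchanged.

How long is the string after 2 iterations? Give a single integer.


Step 0: length = 2
Step 1: length = 5
Step 2: length = 8

Answer: 8


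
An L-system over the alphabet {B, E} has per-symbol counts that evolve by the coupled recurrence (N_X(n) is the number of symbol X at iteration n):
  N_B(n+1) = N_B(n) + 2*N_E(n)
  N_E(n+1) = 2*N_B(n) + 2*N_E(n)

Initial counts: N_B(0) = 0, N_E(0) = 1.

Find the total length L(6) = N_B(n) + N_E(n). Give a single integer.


Answer: 2258

Derivation:
Step 0: N_B=0, N_E=1, L=1
Step 1: N_B=2, N_E=2, L=4
Step 2: N_B=6, N_E=8, L=14
Step 3: N_B=22, N_E=28, L=50
Step 4: N_B=78, N_E=100, L=178
Step 5: N_B=278, N_E=356, L=634
Step 6: N_B=990, N_E=1268, L=2258


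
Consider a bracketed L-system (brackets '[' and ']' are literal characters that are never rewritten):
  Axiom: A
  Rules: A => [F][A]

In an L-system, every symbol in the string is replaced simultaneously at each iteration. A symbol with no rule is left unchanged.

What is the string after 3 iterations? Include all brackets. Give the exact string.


Answer: [F][[F][[F][A]]]

Derivation:
Step 0: A
Step 1: [F][A]
Step 2: [F][[F][A]]
Step 3: [F][[F][[F][A]]]
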